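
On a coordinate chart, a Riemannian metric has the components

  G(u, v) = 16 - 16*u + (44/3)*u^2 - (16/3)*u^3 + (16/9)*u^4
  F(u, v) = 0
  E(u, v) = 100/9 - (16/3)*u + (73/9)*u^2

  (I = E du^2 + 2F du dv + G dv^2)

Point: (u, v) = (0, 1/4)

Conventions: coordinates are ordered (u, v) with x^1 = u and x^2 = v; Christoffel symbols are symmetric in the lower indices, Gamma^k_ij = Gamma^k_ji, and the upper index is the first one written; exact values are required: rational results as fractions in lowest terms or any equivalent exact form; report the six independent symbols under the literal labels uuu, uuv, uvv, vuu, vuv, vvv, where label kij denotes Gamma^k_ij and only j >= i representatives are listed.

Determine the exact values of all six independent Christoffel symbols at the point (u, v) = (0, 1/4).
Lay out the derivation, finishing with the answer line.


E = 100/9, F = 0, G = 16 at the point
E_u = -16/3, E_v = 0, F_u = 0, F_v = 0, G_u = -16, G_v = 0
EG - F^2 = 1600/9;  g^inv = (9/1600) * [[16, 0], [0, 100/9]]
first-kind symbols [ij,l] = (1/2)(d_i g_jl + d_j g_il - d_l g_ij): [uu,u] = E_u/2 = -8/3, [uu,v] = F_u - E_v/2 = 0, [uv,u] = E_v/2 = 0, [uv,v] = G_u/2 = -8, [vv,u] = F_v - G_u/2 = 8, [vv,v] = G_v/2 = 0
Gamma^u_ij = (G*[ij,u] - F*[ij,v])/(EG - F^2), Gamma^v_ij = (E*[ij,v] - F*[ij,u])/(EG - F^2)

Answer: Gamma_uuu = -6/25, Gamma_uuv = 0, Gamma_uvv = 18/25, Gamma_vuu = 0, Gamma_vuv = -1/2, Gamma_vvv = 0


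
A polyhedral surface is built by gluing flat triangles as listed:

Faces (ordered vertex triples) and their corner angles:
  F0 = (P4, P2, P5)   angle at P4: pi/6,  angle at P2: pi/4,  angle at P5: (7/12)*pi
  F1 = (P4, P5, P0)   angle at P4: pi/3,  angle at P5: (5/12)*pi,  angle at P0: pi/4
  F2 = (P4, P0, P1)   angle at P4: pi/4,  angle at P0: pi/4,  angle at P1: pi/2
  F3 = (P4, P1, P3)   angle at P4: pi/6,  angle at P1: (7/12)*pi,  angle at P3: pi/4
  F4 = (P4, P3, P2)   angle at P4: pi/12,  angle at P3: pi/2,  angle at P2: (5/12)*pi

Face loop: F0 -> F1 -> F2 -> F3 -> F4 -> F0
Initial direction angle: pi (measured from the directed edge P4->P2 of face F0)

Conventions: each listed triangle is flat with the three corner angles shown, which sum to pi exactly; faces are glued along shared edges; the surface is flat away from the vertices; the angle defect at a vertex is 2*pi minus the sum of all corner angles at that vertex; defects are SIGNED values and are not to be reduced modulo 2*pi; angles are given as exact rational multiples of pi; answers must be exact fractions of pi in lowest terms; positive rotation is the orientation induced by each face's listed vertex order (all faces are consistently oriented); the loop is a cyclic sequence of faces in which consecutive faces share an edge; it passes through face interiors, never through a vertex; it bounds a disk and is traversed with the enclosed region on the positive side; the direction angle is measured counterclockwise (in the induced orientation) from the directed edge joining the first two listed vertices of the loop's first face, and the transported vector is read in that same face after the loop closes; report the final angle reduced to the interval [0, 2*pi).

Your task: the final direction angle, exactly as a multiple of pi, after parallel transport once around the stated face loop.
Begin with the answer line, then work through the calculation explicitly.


Answer: final direction angle = 0

enclosed vertex P4: corner angles sum to pi, defect = 2*pi - pi = pi
transport around the loop rotates by the sum of enclosed defects; add to the initial angle mod 2*pi
final angle = pi + pi = 0 (mod 2*pi)


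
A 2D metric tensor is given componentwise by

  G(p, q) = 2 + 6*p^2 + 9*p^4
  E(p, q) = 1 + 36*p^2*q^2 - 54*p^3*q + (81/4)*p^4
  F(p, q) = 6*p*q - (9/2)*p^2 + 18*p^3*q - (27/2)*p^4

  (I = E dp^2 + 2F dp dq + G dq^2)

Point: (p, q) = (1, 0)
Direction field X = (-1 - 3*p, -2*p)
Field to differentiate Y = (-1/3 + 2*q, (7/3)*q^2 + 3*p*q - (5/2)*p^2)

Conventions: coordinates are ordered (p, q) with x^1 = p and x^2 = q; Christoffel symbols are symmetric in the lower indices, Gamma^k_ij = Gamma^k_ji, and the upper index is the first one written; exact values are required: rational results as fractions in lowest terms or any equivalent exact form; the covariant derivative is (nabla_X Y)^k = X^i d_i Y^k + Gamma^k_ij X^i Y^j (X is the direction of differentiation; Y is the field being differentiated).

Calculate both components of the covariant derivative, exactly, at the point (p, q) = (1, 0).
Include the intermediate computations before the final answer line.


E = 85/4, F = -18, G = 17 at the point
E_p = 81, E_q = -54, F_p = -63, F_q = 24, G_p = 48, G_q = 0
EG - F^2 = 149/4;  g^inv = (4/149) * [[17, 18], [18, 85/4]]
first-kind symbols [ij,l] = (1/2)(d_i g_jl + d_j g_il - d_l g_ij): [pp,p] = E_p/2 = 81/2, [pp,q] = F_p - E_q/2 = -36, [pq,p] = E_q/2 = -27, [pq,q] = G_p/2 = 24, [qq,p] = F_q - G_p/2 = 0, [qq,q] = G_q/2 = 0
Gamma^p_ij = (G*[ij,p] - F*[ij,q])/(EG - F^2), Gamma^q_ij = (E*[ij,q] - F*[ij,p])/(EG - F^2)
Gamma_ppp = 162/149, Gamma_ppq = -108/149, Gamma_pqq = 0, Gamma_qpp = -144/149, Gamma_qpq = 96/149, Gamma_qqq = 0
X = (-4, -2), Y = (-1/3, -5/2) at the point

Answer: (nabla_X Y)^p = -1532/149, (nabla_X Y)^q = 2918/149


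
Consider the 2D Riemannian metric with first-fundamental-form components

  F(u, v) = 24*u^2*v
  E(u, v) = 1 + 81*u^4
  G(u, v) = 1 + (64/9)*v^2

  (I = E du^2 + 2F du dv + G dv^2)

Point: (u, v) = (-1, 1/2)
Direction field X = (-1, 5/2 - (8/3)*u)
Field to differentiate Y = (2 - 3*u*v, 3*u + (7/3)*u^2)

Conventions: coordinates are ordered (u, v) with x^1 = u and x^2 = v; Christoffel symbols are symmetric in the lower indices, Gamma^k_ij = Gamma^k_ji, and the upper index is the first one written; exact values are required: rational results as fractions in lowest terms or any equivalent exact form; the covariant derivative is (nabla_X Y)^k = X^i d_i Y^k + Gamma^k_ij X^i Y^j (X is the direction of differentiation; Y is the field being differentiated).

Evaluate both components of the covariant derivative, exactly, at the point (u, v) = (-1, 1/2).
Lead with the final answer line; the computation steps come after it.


Answer: (nabla_X Y)^u = 17177/754, (nabla_X Y)^v = 8561/3393

E = 82, F = 12, G = 25/9 at the point
E_u = -324, E_v = 0, F_u = -24, F_v = 24, G_u = 0, G_v = 64/9
EG - F^2 = 754/9;  g^inv = (9/754) * [[25/9, -12], [-12, 82]]
first-kind symbols [ij,l] = (1/2)(d_i g_jl + d_j g_il - d_l g_ij): [uu,u] = E_u/2 = -162, [uu,v] = F_u - E_v/2 = -24, [uv,u] = E_v/2 = 0, [uv,v] = G_u/2 = 0, [vv,u] = F_v - G_u/2 = 24, [vv,v] = G_v/2 = 32/9
Gamma^u_ij = (G*[ij,u] - F*[ij,v])/(EG - F^2), Gamma^v_ij = (E*[ij,v] - F*[ij,u])/(EG - F^2)
Gamma_uuu = -729/377, Gamma_uuv = 0, Gamma_uvv = 108/377, Gamma_vuu = -108/377, Gamma_vuv = 0, Gamma_vvv = 16/377
X = (-1, 31/6), Y = (7/2, -2/3) at the point


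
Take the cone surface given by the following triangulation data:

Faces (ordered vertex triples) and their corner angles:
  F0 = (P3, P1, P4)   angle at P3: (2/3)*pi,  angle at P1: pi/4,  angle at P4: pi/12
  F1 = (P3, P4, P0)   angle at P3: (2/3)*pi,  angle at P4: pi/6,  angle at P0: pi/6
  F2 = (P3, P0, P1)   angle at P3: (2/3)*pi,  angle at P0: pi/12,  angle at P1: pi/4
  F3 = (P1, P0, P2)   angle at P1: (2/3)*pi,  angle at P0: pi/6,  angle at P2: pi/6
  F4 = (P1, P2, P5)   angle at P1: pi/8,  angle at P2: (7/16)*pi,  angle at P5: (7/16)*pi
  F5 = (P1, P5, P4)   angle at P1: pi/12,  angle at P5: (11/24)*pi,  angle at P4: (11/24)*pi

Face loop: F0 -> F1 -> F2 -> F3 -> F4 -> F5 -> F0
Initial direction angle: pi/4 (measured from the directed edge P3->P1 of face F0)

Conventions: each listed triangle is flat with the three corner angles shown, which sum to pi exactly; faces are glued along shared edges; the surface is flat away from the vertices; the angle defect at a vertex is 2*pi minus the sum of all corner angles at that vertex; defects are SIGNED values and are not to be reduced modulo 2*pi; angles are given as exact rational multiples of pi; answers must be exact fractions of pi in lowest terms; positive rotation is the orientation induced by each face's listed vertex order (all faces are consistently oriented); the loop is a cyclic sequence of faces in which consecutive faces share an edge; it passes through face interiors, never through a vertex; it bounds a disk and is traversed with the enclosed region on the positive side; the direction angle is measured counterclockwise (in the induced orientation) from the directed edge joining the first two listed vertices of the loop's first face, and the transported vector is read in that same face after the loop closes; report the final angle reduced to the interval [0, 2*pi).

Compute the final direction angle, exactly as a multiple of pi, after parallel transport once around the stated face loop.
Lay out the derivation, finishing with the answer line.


enclosed vertex P1: corner angles sum to (11/8)*pi, defect = 2*pi - (11/8)*pi = (5/8)*pi
enclosed vertex P3: corner angles sum to 2*pi, defect = 2*pi - 2*pi = 0
adding the enclosed defects to the starting angle (mod 2*pi, induced orientation) gives the holonomy
final angle = pi/4 + (5/8)*pi = (7/8)*pi (mod 2*pi)

Answer: final direction angle = (7/8)*pi


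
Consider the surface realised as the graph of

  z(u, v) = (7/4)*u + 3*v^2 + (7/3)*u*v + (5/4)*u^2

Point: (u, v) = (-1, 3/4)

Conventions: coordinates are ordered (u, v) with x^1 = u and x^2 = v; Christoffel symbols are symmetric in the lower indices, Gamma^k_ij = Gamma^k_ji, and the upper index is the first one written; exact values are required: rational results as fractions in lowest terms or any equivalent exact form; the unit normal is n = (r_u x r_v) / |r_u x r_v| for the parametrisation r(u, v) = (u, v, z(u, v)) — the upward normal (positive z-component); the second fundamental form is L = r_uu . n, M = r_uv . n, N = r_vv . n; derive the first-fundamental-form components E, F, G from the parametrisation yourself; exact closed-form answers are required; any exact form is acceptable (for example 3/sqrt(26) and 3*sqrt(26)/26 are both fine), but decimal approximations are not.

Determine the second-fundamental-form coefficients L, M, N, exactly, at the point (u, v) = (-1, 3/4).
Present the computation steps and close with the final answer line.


z_u = 1, z_v = 13/6, z_uu = 5/2, z_uv = 7/3, z_vv = 6
E = 2, F = 13/6, G = 205/36; answer radicand W^2 = 241/36
unnormalised second-form numerators: l = 5/2, m = 7/3, n = 6; L = l/sqrt(241/36), and similarly M = m/sqrt(W^2), N = n/sqrt(W^2)

Answer: L = 15*sqrt(241)/241, M = 14*sqrt(241)/241, N = 36*sqrt(241)/241


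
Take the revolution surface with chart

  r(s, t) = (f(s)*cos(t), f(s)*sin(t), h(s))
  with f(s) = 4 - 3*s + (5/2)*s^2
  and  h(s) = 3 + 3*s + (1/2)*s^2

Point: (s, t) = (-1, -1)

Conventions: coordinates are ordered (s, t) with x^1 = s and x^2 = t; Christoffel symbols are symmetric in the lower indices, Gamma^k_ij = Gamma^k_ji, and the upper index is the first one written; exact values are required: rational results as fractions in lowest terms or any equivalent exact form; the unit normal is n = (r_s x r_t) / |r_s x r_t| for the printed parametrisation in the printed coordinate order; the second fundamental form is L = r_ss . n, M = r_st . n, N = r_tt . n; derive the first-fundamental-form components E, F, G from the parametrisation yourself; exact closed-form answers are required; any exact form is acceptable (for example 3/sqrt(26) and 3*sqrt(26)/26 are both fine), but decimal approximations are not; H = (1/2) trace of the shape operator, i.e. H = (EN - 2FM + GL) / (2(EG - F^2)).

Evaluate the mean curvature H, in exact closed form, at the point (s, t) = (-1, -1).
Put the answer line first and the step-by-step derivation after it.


Answer: H = -35*sqrt(17)/43928

f = 19/2, f' = -8, f'' = 5, h' = 2, h'' = 1
E = 68, F = 0, G = 361/4; answer radicand W^2 = 68
unnormalised second-form numerators: l = -18, m = 0, n = 19; L = l/sqrt(68), and similarly M = m/sqrt(W^2), N = n/sqrt(W^2)
H = (E*n - 2*F*m + G*l) / (2*(EG - F^2)*sqrt(W^2)); E*n - 2*F*m + G*l = -665/2, EG - F^2 = 6137, so H = (-35/1292)/sqrt(68)


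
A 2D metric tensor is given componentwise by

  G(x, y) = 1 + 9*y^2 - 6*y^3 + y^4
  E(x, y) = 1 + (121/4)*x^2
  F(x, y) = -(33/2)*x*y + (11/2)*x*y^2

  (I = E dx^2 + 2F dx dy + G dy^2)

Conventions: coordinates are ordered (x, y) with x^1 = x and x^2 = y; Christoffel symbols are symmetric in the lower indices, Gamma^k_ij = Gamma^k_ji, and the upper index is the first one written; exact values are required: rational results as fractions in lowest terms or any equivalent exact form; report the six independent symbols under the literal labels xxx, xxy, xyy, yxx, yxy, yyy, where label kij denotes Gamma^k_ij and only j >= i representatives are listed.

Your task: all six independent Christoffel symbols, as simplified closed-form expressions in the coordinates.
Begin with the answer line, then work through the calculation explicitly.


Answer: Gamma_xxx = 121*x/(121*x^2 + 4*y^4 - 24*y^3 + 36*y^2 + 4), Gamma_xxy = 0, Gamma_xyy = (44*x*y - 66*x)/(121*x^2 + 4*y^4 - 24*y^3 + 36*y^2 + 4), Gamma_yxx = (22*y^2 - 66*y)/(121*x^2 + 4*y^4 - 24*y^3 + 36*y^2 + 4), Gamma_yxy = 0, Gamma_yyy = (8*y^3 - 36*y^2 + 36*y)/(121*x^2 + 4*y^4 - 24*y^3 + 36*y^2 + 4)

E = 1 + (121/4)*x^2; F = -(33/2)*x*y + (11/2)*x*y^2; G = 1 + 9*y^2 - 6*y^3 + y^4
Gamma^k_ij = (1/2) g^{kl} (d_i g_jl + d_j g_il - d_l g_ij), with g^inv = (1/(EG-F^2)) [[G, -F], [-F, E]]
first partials: E_x = (121/2)*x, E_y = 0, F_x = -(33/2)*y + (11/2)*y^2, F_y = -(33/2)*x + 11*x*y, G_x = 0, G_y = 18*y - 18*y^2 + 4*y^3
D = EG - F^2 = 1 + 9*y^2 + (121/4)*x^2 - 6*y^3 + y^4
expanded: Gamma^x_xx = (G E_x - 2F F_x + F E_y)/(2D), Gamma^x_xy = (G E_y - F G_x)/(2D), Gamma^x_yy = (2G F_y - G G_x - F G_y)/(2D), Gamma^y_xx = (2E F_x - E E_y - F E_x)/(2D), Gamma^y_xy = (E G_x - F E_y)/(2D), Gamma^y_yy = (E G_y - 2F F_y + F G_x)/(2D); substitute and cancel common factors


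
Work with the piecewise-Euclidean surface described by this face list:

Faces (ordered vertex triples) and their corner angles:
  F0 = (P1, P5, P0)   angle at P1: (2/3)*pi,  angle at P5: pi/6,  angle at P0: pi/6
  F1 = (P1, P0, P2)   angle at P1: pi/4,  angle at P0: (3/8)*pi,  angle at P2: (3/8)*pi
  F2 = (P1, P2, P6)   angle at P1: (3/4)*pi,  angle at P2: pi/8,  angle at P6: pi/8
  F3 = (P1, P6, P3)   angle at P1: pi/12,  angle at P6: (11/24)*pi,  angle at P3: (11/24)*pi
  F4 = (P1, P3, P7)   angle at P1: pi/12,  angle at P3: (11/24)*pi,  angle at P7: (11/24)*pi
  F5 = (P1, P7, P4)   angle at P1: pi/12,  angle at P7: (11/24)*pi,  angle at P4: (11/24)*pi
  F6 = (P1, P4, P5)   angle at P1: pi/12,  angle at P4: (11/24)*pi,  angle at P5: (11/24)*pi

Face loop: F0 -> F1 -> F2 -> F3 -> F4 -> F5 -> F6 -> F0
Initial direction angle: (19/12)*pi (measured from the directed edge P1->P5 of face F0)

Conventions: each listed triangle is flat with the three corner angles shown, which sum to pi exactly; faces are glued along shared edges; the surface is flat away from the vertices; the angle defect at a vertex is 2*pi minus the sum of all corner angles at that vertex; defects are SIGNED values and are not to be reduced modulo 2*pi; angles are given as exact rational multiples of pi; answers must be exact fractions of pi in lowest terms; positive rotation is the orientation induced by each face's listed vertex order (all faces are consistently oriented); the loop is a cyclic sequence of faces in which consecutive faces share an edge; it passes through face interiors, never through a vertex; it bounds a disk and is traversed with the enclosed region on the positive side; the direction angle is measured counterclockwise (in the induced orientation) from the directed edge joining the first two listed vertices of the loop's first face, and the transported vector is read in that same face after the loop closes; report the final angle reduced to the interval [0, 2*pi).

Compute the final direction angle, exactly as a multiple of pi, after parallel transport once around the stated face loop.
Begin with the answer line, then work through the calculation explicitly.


Answer: final direction angle = (19/12)*pi

enclosed vertex P1: corner angles sum to 2*pi, defect = 2*pi - 2*pi = 0
final direction = starting direction + enclosed defect total, reduced mod 2*pi (induced orientation)
final angle = (19/12)*pi + 0 = (19/12)*pi (mod 2*pi)


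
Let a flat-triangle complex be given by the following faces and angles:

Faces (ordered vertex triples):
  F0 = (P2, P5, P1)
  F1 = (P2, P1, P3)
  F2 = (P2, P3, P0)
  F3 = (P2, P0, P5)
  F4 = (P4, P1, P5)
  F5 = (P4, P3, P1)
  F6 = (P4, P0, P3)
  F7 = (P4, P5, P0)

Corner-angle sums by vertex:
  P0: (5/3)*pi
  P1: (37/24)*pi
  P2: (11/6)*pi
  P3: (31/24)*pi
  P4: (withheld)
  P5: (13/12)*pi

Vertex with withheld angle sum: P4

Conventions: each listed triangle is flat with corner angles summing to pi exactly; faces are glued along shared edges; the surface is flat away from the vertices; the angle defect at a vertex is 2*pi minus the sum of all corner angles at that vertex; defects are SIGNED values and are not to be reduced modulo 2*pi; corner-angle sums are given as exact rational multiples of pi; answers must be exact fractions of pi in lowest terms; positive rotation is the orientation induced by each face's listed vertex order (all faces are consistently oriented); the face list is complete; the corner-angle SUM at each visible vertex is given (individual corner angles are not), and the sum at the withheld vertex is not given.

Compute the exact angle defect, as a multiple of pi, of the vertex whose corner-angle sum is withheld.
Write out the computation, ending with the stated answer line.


V = 6, E = 12, F = 8; chi = V - E + F = 2
Gauss-Bonnet: total defect = 2*pi*chi = 4*pi; visible defects sum to (31/12)*pi

Answer: defect(P4) = (17/12)*pi


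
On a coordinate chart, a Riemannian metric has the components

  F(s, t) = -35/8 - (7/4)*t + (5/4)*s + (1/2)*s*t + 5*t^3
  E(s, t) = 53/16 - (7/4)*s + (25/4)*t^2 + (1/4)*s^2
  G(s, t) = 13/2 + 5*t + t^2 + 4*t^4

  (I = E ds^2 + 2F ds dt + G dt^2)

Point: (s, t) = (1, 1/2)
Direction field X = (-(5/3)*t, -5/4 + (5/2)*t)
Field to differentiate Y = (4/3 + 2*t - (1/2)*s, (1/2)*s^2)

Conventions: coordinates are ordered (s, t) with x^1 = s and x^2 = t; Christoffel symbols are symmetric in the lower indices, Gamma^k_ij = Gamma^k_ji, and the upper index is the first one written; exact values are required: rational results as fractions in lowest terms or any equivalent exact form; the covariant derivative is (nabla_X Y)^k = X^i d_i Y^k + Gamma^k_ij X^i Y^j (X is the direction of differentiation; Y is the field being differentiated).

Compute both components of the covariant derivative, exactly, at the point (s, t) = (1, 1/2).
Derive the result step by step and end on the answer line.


E = 27/8, F = -25/8, G = 19/2 at the point
E_s = -5/4, E_t = 25/4, F_s = 3/2, F_t = 5/2, G_s = 0, G_t = 8
EG - F^2 = 1427/64;  g^inv = (64/1427) * [[19/2, 25/8], [25/8, 27/8]]
first-kind symbols [ij,l] = (1/2)(d_i g_jl + d_j g_il - d_l g_ij): [ss,s] = E_s/2 = -5/8, [ss,t] = F_s - E_t/2 = -13/8, [st,s] = E_t/2 = 25/8, [st,t] = G_s/2 = 0, [tt,s] = F_t - G_s/2 = 5/2, [tt,t] = G_t/2 = 4
Gamma^s_ij = (G*[ij,s] - F*[ij,t])/(EG - F^2), Gamma^t_ij = (E*[ij,t] - F*[ij,s])/(EG - F^2)
Gamma_sss = -705/1427, Gamma_sst = 1900/1427, Gamma_stt = 2320/1427, Gamma_tss = -476/1427, Gamma_tst = 625/1427, Gamma_ttt = 1364/1427
X = (-5/6, 0), Y = (11/6, 1/2) at the point

Answer: (nabla_X Y)^s = 880/1427, (nabla_X Y)^t = -26005/51372


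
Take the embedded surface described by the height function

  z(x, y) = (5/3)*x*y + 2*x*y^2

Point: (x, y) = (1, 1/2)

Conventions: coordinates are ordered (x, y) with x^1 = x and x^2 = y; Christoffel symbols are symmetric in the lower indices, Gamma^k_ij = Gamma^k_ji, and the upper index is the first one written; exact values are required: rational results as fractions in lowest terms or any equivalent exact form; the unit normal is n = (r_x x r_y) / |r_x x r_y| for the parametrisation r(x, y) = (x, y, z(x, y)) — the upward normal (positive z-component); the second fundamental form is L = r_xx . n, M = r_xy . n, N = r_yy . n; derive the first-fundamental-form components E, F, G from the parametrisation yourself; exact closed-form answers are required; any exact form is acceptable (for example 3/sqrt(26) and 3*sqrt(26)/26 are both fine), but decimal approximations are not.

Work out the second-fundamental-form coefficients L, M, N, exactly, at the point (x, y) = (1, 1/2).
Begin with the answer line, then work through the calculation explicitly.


Answer: L = 0, M = 11*sqrt(146)/146, N = 6*sqrt(146)/73

z_x = 4/3, z_y = 11/3, z_xx = 0, z_xy = 11/3, z_yy = 4
E = 25/9, F = 44/9, G = 130/9; answer radicand W^2 = 146/9
unnormalised second-form numerators: l = 0, m = 11/3, n = 4; L = l/sqrt(146/9), and similarly M = m/sqrt(W^2), N = n/sqrt(W^2)


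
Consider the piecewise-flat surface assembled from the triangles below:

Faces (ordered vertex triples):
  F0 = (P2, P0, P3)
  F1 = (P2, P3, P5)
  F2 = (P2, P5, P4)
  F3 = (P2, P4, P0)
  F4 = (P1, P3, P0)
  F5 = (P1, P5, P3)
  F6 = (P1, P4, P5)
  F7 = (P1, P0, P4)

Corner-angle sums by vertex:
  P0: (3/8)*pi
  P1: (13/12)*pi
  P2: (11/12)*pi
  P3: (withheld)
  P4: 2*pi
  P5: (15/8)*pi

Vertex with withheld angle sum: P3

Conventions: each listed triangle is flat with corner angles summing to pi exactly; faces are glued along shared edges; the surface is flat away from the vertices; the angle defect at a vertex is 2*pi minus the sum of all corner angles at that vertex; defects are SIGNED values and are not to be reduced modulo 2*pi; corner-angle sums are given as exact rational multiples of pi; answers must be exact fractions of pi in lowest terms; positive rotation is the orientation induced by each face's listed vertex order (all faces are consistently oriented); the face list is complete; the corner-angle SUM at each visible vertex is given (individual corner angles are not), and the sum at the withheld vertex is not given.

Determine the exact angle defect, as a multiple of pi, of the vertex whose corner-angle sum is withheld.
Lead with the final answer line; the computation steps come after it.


Answer: defect(P3) = pi/4

V = 6, E = 12, F = 8; chi = V - E + F = 2
Gauss-Bonnet: total defect = 2*pi*chi = 4*pi; visible defects sum to (15/4)*pi


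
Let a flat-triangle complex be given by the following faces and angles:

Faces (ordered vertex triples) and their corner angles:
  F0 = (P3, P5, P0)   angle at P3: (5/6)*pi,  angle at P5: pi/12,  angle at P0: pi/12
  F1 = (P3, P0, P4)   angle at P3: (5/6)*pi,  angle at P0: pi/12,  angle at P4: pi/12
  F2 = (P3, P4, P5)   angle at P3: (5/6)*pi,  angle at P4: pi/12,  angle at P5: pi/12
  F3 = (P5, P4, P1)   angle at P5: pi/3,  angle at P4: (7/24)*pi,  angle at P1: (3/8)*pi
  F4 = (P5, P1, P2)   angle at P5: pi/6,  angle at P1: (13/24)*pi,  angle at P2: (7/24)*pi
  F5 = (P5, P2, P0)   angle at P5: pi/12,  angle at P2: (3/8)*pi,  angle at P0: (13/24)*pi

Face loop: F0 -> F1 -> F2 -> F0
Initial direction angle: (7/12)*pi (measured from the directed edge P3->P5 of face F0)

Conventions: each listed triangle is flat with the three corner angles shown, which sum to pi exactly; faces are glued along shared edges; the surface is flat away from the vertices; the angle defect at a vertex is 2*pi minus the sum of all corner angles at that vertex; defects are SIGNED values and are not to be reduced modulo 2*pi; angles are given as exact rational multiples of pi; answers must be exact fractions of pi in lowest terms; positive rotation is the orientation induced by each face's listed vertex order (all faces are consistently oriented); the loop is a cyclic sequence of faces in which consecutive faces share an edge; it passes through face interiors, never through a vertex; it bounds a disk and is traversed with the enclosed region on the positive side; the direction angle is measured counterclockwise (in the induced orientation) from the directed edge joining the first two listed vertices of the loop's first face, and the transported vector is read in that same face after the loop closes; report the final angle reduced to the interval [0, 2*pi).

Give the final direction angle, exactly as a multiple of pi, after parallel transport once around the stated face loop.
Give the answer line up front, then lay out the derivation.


Answer: final direction angle = pi/12

enclosed vertex P3: corner angles sum to (5/2)*pi, defect = 2*pi - (5/2)*pi = -pi/2
final direction = starting direction + enclosed defect total, reduced mod 2*pi (induced orientation)
final angle = (7/12)*pi - pi/2 = pi/12 (mod 2*pi)


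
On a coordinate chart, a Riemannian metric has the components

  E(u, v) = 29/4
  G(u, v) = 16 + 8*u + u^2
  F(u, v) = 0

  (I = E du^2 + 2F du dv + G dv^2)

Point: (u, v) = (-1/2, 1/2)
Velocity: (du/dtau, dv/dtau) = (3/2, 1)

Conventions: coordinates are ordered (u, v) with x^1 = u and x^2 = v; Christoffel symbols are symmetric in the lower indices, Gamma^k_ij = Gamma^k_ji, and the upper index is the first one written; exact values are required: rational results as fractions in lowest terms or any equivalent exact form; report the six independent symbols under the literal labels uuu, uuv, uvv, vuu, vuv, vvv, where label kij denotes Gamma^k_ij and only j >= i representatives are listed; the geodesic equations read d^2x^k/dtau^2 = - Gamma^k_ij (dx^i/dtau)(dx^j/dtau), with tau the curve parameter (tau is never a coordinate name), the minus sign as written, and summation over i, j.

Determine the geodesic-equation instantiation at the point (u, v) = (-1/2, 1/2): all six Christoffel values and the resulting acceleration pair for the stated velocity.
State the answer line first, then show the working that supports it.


Answer: Gamma_uuu = 0, Gamma_uuv = 0, Gamma_uvv = -14/29, Gamma_vuu = 0, Gamma_vuv = 2/7, Gamma_vvv = 0; accelerations (d^2u/dtau^2, d^2v/dtau^2) = (14/29, -6/7)

E = 29/4, F = 0, G = 49/4 at the point
E_u = 0, E_v = 0, F_u = 0, F_v = 0, G_u = 7, G_v = 0
EG - F^2 = 1421/16;  g^inv = (16/1421) * [[49/4, 0], [0, 29/4]]
first-kind symbols [ij,l] = (1/2)(d_i g_jl + d_j g_il - d_l g_ij): [uu,u] = E_u/2 = 0, [uu,v] = F_u - E_v/2 = 0, [uv,u] = E_v/2 = 0, [uv,v] = G_u/2 = 7/2, [vv,u] = F_v - G_u/2 = -7/2, [vv,v] = G_v/2 = 0
Gamma^u_ij = (G*[ij,u] - F*[ij,v])/(EG - F^2), Gamma^v_ij = (E*[ij,v] - F*[ij,u])/(EG - F^2)
Gamma_uuu = 0, Gamma_uuv = 0, Gamma_uvv = -14/29, Gamma_vuu = 0, Gamma_vuv = 2/7, Gamma_vvv = 0
d^2u/dtau^2 = -(Gamma_uuu*(3/2)^2 + 2*Gamma_uuv*(3/2)*(1) + Gamma_uvv*(1)^2) = 14/29
d^2v/dtau^2 = -(Gamma_vuu*(3/2)^2 + 2*Gamma_vuv*(3/2)*(1) + Gamma_vvv*(1)^2) = -6/7


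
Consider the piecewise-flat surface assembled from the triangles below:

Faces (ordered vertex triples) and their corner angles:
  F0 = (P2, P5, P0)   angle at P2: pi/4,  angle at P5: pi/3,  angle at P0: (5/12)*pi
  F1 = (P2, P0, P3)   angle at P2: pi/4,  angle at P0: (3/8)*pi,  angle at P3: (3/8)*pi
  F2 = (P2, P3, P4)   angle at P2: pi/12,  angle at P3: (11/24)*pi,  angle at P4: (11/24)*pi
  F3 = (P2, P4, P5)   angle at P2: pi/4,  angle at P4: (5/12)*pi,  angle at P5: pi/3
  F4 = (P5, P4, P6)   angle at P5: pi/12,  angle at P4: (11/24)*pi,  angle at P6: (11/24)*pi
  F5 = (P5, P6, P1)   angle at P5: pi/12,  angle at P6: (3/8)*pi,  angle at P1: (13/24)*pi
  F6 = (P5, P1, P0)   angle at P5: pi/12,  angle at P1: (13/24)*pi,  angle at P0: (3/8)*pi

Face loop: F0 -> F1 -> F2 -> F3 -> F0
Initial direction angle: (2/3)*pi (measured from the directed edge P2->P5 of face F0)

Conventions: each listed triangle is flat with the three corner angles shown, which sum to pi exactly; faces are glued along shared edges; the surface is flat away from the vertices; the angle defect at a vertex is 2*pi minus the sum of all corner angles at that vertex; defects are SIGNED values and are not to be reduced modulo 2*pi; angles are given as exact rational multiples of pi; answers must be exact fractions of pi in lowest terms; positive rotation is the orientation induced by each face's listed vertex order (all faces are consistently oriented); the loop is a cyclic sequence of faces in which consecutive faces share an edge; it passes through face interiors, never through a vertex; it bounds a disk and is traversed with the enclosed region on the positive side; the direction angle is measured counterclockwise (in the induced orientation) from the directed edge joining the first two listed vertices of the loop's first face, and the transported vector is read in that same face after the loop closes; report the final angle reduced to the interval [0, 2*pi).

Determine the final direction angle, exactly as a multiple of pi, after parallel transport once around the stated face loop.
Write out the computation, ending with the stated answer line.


enclosed vertex P2: corner angles sum to (5/6)*pi, defect = 2*pi - (5/6)*pi = (7/6)*pi
final direction = starting direction + enclosed defect total, reduced mod 2*pi (induced orientation)
final angle = (2/3)*pi + (7/6)*pi = (11/6)*pi (mod 2*pi)

Answer: final direction angle = (11/6)*pi


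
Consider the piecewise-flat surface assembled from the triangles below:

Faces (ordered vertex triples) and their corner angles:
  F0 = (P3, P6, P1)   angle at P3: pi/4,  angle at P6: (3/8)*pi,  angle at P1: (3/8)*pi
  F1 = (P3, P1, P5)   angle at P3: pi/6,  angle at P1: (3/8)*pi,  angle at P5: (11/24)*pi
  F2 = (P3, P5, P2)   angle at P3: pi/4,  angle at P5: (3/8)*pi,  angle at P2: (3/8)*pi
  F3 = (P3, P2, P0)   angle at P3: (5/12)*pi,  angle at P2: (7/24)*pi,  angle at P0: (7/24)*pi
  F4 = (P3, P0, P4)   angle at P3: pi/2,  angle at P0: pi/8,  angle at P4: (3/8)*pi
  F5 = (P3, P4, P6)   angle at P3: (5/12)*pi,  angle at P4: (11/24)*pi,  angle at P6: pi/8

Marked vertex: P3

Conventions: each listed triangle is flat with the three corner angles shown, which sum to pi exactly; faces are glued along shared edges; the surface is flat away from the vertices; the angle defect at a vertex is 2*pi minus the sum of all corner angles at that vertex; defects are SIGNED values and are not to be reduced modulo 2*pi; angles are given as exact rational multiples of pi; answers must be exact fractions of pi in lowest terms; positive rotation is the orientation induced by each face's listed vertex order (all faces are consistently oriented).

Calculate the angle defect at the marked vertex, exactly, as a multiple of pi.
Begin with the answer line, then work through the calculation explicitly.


Answer: defect(P3) = 0

Sum of corner angles at P3: 2*pi
defect = 2*pi - 2*pi


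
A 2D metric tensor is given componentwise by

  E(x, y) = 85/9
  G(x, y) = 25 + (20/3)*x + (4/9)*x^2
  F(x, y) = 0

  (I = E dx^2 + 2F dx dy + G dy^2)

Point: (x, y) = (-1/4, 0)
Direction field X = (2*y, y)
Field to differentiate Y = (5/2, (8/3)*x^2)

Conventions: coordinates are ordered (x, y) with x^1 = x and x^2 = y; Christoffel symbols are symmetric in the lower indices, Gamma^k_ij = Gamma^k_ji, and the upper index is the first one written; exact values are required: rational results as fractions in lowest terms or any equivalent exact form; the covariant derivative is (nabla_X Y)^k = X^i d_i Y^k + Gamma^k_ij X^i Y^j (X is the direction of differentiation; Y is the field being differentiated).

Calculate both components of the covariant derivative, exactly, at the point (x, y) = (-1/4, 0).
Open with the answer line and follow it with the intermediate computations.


Answer: (nabla_X Y)^x = 0, (nabla_X Y)^y = 0

E = 85/9, F = 0, G = 841/36 at the point
E_x = 0, E_y = 0, F_x = 0, F_y = 0, G_x = 58/9, G_y = 0
EG - F^2 = 71485/324;  g^inv = (324/71485) * [[841/36, 0], [0, 85/9]]
first-kind symbols [ij,l] = (1/2)(d_i g_jl + d_j g_il - d_l g_ij): [xx,x] = E_x/2 = 0, [xx,y] = F_x - E_y/2 = 0, [xy,x] = E_y/2 = 0, [xy,y] = G_x/2 = 29/9, [yy,x] = F_y - G_x/2 = -29/9, [yy,y] = G_y/2 = 0
Gamma^x_ij = (G*[ij,x] - F*[ij,y])/(EG - F^2), Gamma^y_ij = (E*[ij,y] - F*[ij,x])/(EG - F^2)
Gamma_xxx = 0, Gamma_xxy = 0, Gamma_xyy = -29/85, Gamma_yxx = 0, Gamma_yxy = 4/29, Gamma_yyy = 0
X = (0, 0), Y = (5/2, 1/6) at the point


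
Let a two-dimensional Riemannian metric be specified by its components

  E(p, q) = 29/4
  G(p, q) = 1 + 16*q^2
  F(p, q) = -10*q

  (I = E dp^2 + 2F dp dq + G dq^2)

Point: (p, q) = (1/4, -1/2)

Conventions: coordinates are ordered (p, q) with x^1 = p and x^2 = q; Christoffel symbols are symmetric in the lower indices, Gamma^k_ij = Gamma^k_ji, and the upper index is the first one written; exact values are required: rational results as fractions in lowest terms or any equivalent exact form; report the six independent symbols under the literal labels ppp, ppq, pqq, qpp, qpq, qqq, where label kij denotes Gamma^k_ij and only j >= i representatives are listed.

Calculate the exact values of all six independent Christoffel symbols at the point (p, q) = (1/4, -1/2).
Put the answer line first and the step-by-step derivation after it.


Answer: Gamma_ppp = 0, Gamma_ppq = 0, Gamma_pqq = -8/9, Gamma_qpp = 0, Gamma_qpq = 0, Gamma_qqq = -32/45

E = 29/4, F = 5, G = 5 at the point
E_p = 0, E_q = 0, F_p = 0, F_q = -10, G_p = 0, G_q = -16
EG - F^2 = 45/4;  g^inv = (4/45) * [[5, -5], [-5, 29/4]]
first-kind symbols [ij,l] = (1/2)(d_i g_jl + d_j g_il - d_l g_ij): [pp,p] = E_p/2 = 0, [pp,q] = F_p - E_q/2 = 0, [pq,p] = E_q/2 = 0, [pq,q] = G_p/2 = 0, [qq,p] = F_q - G_p/2 = -10, [qq,q] = G_q/2 = -8
Gamma^p_ij = (G*[ij,p] - F*[ij,q])/(EG - F^2), Gamma^q_ij = (E*[ij,q] - F*[ij,p])/(EG - F^2)


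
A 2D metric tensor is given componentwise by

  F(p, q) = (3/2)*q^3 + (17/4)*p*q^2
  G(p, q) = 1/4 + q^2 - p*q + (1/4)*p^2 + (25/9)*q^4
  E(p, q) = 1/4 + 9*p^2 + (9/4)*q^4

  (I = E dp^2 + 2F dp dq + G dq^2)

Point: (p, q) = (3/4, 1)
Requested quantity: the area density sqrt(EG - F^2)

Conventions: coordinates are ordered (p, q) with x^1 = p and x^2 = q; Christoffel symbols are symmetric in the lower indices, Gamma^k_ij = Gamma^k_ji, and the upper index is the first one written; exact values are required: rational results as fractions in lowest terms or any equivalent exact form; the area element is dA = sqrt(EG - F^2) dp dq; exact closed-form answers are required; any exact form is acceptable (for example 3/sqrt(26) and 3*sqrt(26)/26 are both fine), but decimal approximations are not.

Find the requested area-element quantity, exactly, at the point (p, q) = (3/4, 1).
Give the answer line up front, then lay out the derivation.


Answer: sqrt(EG - F^2) = sqrt(35749)/96

E = 121/16, F = 75/16, G = 1969/576; EG - F^2 = 35749/9216


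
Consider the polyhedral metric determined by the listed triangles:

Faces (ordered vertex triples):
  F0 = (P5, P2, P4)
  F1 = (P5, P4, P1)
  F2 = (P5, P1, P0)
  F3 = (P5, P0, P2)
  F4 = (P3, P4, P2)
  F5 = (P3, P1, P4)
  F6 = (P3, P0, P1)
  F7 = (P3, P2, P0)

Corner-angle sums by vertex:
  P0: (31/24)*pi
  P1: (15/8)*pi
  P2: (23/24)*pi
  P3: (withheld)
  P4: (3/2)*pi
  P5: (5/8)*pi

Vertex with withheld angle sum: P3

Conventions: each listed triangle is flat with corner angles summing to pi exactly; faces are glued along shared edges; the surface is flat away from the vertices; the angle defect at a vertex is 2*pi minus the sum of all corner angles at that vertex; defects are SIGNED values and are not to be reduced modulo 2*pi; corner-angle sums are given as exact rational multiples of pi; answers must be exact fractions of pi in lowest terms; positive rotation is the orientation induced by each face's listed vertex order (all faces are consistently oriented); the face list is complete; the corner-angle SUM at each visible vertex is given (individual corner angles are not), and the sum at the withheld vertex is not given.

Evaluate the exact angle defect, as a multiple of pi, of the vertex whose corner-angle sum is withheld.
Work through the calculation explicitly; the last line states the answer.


V = 6, E = 12, F = 8; chi = V - E + F = 2
Gauss-Bonnet: total defect = 2*pi*chi = 4*pi; visible defects sum to (15/4)*pi

Answer: defect(P3) = pi/4


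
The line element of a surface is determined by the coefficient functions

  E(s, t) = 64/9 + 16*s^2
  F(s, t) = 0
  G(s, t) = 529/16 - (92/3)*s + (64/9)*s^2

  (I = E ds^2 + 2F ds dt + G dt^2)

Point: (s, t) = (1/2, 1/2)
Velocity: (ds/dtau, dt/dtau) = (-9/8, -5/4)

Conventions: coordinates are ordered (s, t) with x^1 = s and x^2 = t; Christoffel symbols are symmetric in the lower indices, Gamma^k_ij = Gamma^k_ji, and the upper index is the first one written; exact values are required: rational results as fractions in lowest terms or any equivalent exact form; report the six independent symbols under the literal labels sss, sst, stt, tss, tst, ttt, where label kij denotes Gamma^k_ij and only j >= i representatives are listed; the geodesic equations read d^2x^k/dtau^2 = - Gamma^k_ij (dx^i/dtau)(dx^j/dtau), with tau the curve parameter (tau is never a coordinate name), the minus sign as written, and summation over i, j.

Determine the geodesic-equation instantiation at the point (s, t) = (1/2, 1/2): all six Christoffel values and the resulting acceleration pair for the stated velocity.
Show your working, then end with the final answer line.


E = 100/9, F = 0, G = 2809/144 at the point
E_s = 16, E_t = 0, F_s = 0, F_t = 0, G_s = -212/9, G_t = 0
EG - F^2 = 70225/324;  g^inv = (324/70225) * [[2809/144, 0], [0, 100/9]]
first-kind symbols [ij,l] = (1/2)(d_i g_jl + d_j g_il - d_l g_ij): [ss,s] = E_s/2 = 8, [ss,t] = F_s - E_t/2 = 0, [st,s] = E_t/2 = 0, [st,t] = G_s/2 = -106/9, [tt,s] = F_t - G_s/2 = 106/9, [tt,t] = G_t/2 = 0
Gamma^s_ij = (G*[ij,s] - F*[ij,t])/(EG - F^2), Gamma^t_ij = (E*[ij,t] - F*[ij,s])/(EG - F^2)
Gamma_sss = 18/25, Gamma_sst = 0, Gamma_stt = 53/50, Gamma_tss = 0, Gamma_tst = -32/53, Gamma_ttt = 0
d^2s/dtau^2 = -(Gamma_sss*(-9/8)^2 + 2*Gamma_sst*(-9/8)*(-5/4) + Gamma_stt*(-5/4)^2) = -1027/400
d^2t/dtau^2 = -(Gamma_tss*(-9/8)^2 + 2*Gamma_tst*(-9/8)*(-5/4) + Gamma_ttt*(-5/4)^2) = 90/53

Answer: Gamma_sss = 18/25, Gamma_sst = 0, Gamma_stt = 53/50, Gamma_tss = 0, Gamma_tst = -32/53, Gamma_ttt = 0; accelerations (d^2s/dtau^2, d^2t/dtau^2) = (-1027/400, 90/53)


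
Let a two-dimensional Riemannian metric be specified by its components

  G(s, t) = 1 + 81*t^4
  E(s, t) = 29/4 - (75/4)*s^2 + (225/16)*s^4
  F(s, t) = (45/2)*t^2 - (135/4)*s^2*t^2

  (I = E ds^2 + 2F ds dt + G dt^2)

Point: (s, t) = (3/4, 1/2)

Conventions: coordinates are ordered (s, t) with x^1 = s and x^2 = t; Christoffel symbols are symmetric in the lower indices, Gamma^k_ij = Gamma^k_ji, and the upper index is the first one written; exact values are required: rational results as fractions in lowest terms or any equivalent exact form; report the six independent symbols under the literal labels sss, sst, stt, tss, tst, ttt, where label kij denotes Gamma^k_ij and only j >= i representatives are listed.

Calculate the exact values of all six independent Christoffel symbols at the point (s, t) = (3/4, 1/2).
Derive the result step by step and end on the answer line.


E = 4721/4096, F = 225/256, G = 97/16 at the point
E_s = -1125/256, E_t = 0, F_s = -405/32, F_t = 225/64, G_s = 0, G_t = 81/2
EG - F^2 = 25457/4096;  g^inv = (4096/25457) * [[97/16, -225/256], [-225/256, 4721/4096]]
first-kind symbols [ij,l] = (1/2)(d_i g_jl + d_j g_il - d_l g_ij): [ss,s] = E_s/2 = -1125/512, [ss,t] = F_s - E_t/2 = -405/32, [st,s] = E_t/2 = 0, [st,t] = G_s/2 = 0, [tt,s] = F_t - G_s/2 = 225/64, [tt,t] = G_t/2 = 81/4
Gamma^s_ij = (G*[ij,s] - F*[ij,t])/(EG - F^2), Gamma^t_ij = (E*[ij,t] - F*[ij,s])/(EG - F^2)

Answer: Gamma_sss = -9000/25457, Gamma_sst = 0, Gamma_stt = 14400/25457, Gamma_tss = -51840/25457, Gamma_tst = 0, Gamma_ttt = 82944/25457


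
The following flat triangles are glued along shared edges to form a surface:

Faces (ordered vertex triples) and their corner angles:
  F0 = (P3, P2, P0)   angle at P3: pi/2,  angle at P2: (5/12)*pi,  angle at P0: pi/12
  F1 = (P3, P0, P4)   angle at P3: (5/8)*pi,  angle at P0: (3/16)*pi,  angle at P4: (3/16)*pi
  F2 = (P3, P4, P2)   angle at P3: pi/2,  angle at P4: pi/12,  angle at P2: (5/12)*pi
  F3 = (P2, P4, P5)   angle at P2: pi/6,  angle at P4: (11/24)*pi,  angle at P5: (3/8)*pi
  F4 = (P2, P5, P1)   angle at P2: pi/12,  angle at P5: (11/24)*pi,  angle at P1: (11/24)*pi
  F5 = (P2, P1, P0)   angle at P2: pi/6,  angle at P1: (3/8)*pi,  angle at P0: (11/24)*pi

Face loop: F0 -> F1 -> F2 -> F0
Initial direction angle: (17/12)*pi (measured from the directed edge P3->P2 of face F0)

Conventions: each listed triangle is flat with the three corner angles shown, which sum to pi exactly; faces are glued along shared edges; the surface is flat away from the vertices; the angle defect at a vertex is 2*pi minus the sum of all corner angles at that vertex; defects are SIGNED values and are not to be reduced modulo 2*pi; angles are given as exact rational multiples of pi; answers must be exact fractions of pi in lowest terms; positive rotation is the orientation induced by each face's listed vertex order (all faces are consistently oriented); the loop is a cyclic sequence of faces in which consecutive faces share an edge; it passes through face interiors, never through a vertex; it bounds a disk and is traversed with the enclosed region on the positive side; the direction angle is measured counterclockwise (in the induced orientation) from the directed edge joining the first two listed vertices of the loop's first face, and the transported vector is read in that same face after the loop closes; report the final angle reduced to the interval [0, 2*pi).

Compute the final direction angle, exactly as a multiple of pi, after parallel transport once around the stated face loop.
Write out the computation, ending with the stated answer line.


enclosed vertex P3: corner angles sum to (13/8)*pi, defect = 2*pi - (13/8)*pi = (3/8)*pi
holonomy = initial angle + sum of enclosed defects (mod 2*pi), positive in the induced orientation
final angle = (17/12)*pi + (3/8)*pi = (43/24)*pi (mod 2*pi)

Answer: final direction angle = (43/24)*pi
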